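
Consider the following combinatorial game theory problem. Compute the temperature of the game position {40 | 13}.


The game is {40 | 13}, a switch {a | b} with numbers a > b.
Cooling {a | b} by t gives {a - t | b + t}, which stops being hot when a - t = b + t, i.e. at t = (a - b)/2. So the temperature of a switch is (a - b)/2.
Temperature = (Left option - Right option) / 2
= (40 - (13)) / 2
= 27 / 2
= 27/2

27/2


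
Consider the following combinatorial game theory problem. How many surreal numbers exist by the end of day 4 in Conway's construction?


Day 0: {|} = 0 is born. Count = 1.
Day n: the number of surreal numbers born by day n is 2^(n+1) - 1.
By day 0: 2^1 - 1 = 1
By day 1: 2^2 - 1 = 3
By day 2: 2^3 - 1 = 7
By day 3: 2^4 - 1 = 15
By day 4: 2^5 - 1 = 31
By day 4: 31 surreal numbers.

31


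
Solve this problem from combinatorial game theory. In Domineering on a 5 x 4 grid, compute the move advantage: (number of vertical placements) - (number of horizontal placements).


Board is 5 x 4 (rows x cols).
Left (vertical) placements: (rows-1) * cols = 4 * 4 = 16
Right (horizontal) placements: rows * (cols-1) = 5 * 3 = 15
Advantage = Left - Right = 16 - 15 = 1

1


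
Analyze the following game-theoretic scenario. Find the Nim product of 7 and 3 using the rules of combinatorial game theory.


Nim multiplication is bilinear over XOR: (u XOR v) * w = (u*w) XOR (v*w).
So we split each operand into its bit components and XOR the pairwise Nim products.
7 = 1 + 2 + 4 (as XOR of powers of 2).
3 = 1 + 2 (as XOR of powers of 2).
Using the standard Nim-product table on single bits:
  2*2 = 3,   2*4 = 8,   2*8 = 12,
  4*4 = 6,   4*8 = 11,  8*8 = 13,
and  1*x = x (identity), k*l = l*k (commutative).
Pairwise Nim products:
  1 * 1 = 1
  1 * 2 = 2
  2 * 1 = 2
  2 * 2 = 3
  4 * 1 = 4
  4 * 2 = 8
XOR them: 1 XOR 2 XOR 2 XOR 3 XOR 4 XOR 8 = 14.
Result: 7 * 3 = 14 (in Nim).

14


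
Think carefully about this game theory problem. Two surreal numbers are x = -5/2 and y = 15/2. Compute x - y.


x = -5/2, y = 15/2
Converting to common denominator: 2
x = -5/2, y = 15/2
x - y = -5/2 - 15/2 = -10

-10


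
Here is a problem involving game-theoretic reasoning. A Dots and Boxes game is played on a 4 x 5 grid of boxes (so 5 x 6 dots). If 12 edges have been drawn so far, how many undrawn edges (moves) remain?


Grid: 4 x 5 boxes, i.e. 5 rows and 6 columns of dots.
Horizontal edges: (rows + 1) * cols = 5 * 5 = 25
Vertical edges: rows * (cols + 1) = 4 * 6 = 24
Total edges: 25 + 24 = 49
Edges drawn: 12
Remaining: 49 - 12 = 37

37


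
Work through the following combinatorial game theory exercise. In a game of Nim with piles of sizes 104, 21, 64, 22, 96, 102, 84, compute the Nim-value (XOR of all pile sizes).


We need the XOR (exclusive or) of all pile sizes.
After XOR-ing pile 1 (size 104): 0 XOR 104 = 104
After XOR-ing pile 2 (size 21): 104 XOR 21 = 125
After XOR-ing pile 3 (size 64): 125 XOR 64 = 61
After XOR-ing pile 4 (size 22): 61 XOR 22 = 43
After XOR-ing pile 5 (size 96): 43 XOR 96 = 75
After XOR-ing pile 6 (size 102): 75 XOR 102 = 45
After XOR-ing pile 7 (size 84): 45 XOR 84 = 121
The Nim-value of this position is 121.

121


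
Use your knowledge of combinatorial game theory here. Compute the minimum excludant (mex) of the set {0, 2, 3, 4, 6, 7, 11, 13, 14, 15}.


Set = {0, 2, 3, 4, 6, 7, 11, 13, 14, 15}
0 is in the set.
1 is NOT in the set. This is the mex.
mex = 1

1


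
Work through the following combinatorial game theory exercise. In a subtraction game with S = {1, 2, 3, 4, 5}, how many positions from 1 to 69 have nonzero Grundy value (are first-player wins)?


Subtraction set S = {1, 2, 3, 4, 5}, so G(n) = n mod 6.
G(n) = 0 when n is a multiple of 6.
Multiples of 6 in [1, 69]: 11
N-positions (nonzero Grundy) = 69 - 11 = 58

58


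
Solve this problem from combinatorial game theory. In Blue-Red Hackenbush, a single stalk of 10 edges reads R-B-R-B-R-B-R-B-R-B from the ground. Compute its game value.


Edges (from ground): R-B-R-B-R-B-R-B-R-B
By Berlekamp's sign-expansion rule, a Blue-Red Hackenbush stalk has the value of the surreal number whose sign sequence is the edge sequence with B -> + and R -> -.
Sign sequence: -+-+-+-+-+
Trace the sign expansion in the surreal number tree, starting from 0:
Edge 1: R (sign -) -> bounds (-inf, 0), value = -1
Edge 2: B (sign +) -> bounds (-1, 0), value = -1/2
Edge 3: R (sign -) -> bounds (-1, -1/2), value = -3/4
Edge 4: B (sign +) -> bounds (-3/4, -1/2), value = -5/8
Edge 5: R (sign -) -> bounds (-3/4, -5/8), value = -11/16
Edge 6: B (sign +) -> bounds (-11/16, -5/8), value = -21/32
Edge 7: R (sign -) -> bounds (-11/16, -21/32), value = -43/64
Edge 8: B (sign +) -> bounds (-43/64, -21/32), value = -85/128
Edge 9: R (sign -) -> bounds (-43/64, -85/128), value = -171/256
Edge 10: B (sign +) -> bounds (-171/256, -85/128), value = -341/512
Game value = -341/512

-341/512


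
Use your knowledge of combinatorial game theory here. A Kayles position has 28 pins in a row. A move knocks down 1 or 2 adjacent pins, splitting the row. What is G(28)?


Kayles: a move removes 1 or 2 adjacent pins from a contiguous row.
Removing pins from a row of k leaves two independent rows (a, b) with a + b = k - 1 (one pin) or a + b = k - 2 (two pins); an end removal gives a = 0.
By Sprague-Grundy, G(k) = mex{ G(a) XOR G(b) } over all these splits. G(0) = 0.
G(1): splits (0,0):0^0=0 -> mex({0}) = 1
G(2): splits (0,1):0^1=1 (0,0):0^0=0 -> mex({0, 1}) = 2
G(3): splits (0,2):0^2=2 (1,1):1^1=0 (0,1):0^1=1 -> mex({0, 1, 2}) = 3
G(4): splits (0,3):0^3=3 (1,2):1^2=3 (0,2):0^2=2 (1,1):1^1=0 -> mex({0, 2, 3}) = 1
G(5): splits (0,4):0^1=1 (1,3):1^3=2 (2,2):2^2=0 (0,3):0^3=3 (1,2):1^2=3 -> mex({0, 1, 2, 3}) = 4
G(6) = mex({0, 1, 2, 4}) = 3
G(7) = mex({0, 1, 3, 4, 5}) = 2
G(8) = mex({0, 2, 3, 5, 6}) = 1
G(9) = mex({0, 1, 2, 3, 6, 7}) = 4
G(10) = mex({0, 1, 3, 4, 5, 7}) = 2
G(11) = mex({0, 1, 2, 3, 4, 5}) = 6
G(12) = mex({0, 1, 2, 3, 5, 6, 7}) = 4
G(13) = mex({0, 2, 3, 4, 6, 7}) = 1
G(14) = mex({0, 1, 4, 5, 6, 7}) = 2
G(15) = mex({0, 1, 2, 3, 4, 5, 6}) = 7
G(16) = mex({0, 2, 3, 5, 6, 7}) = 1
G(17) = mex({0, 1, 2, 3, 5, 6, 7}) = 4
G(18) = mex({0, 1, 2, 4, 5, 6}) = 3
G(19) = mex({0, 1, 3, 4, 5, 7}) = 2
G(20) = mex({0, 2, 3, 4, 5, 6, 7}) = 1
G(21) = mex({0, 1, 2, 3, 5, 6, 7}) = 4
G(22) = mex({0, 1, 2, 3, 4, 5, 7}) = 6
G(23) = mex({0, 1, 2, 3, 4, 5, 6}) = 7
G(24) = mex({0, 1, 2, 3, 5, 6, 7}) = 4
G(25) = mex({0, 2, 3, 4, 6, 7}) = 1
G(26) = mex({0, 1, 3, 4, 5, 6, 7}) = 2
G(27) = mex({0, 1, 2, 3, 4, 5, 6, 7}) = 8
G(28) = mex({0, 1, 2, 3, 4, 6, 7, 8}) = 5
Therefore G(28) = 5.

5


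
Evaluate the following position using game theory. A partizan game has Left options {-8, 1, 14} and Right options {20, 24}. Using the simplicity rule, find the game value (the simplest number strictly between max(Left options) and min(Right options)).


Left options: {-8, 1, 14}, max = 14
Right options: {20, 24}, min = 20
All options are numbers and max(Left) < min(Right), so by the simplicity theorem the value is the simplest (earliest-born) number strictly between 14 and 20.
Integers 15 through 19 all lie strictly between 14 and 20.
Among integers, the simplest (lowest birthday = smallest |n|; 0 is born on day 0, +-n on day n) is 15.
No non-integer in the interval can be simpler: if x is a non-integer in the interval, then floor(x) or ceil(x) also lies in the interval (the interval contains an integer), and both are proper prefixes of x's sign expansion, i.e. born earlier. So the game value is 15.
Game value = 15

15


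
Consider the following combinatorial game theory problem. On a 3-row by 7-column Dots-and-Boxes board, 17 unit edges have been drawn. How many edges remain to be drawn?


Grid: 3 x 7 boxes, i.e. 4 rows and 8 columns of dots.
Horizontal edges: (rows + 1) * cols = 4 * 7 = 28
Vertical edges: rows * (cols + 1) = 3 * 8 = 24
Total edges: 28 + 24 = 52
Edges drawn: 17
Remaining: 52 - 17 = 35

35


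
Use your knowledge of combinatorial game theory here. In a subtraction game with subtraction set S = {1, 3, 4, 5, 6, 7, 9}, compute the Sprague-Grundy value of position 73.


The subtraction set is S = {1, 3, 4, 5, 6, 7, 9}.
G(k) = mex{ G(k - s) : s in S, s <= k }. We compute iteratively: G(0) = 0.
G(1) = mex({0}) = 1
G(2) = mex({1}) = 0
G(3) = mex({0}) = 1
G(4) = mex({0, 1}) = 2
G(5) = mex({0, 1, 2}) = 3
G(6) = mex({0, 1, 3}) = 2
G(7) = mex({0, 1, 2}) = 3
G(8) = mex({0, 1, 2, 3}) = 4
G(9) = mex({0, 1, 2, 3, 4}) = 5
G(10) = mex({1, 2, 3, 5}) = 0
G(11) = mex({0, 2, 3, 4}) = 1
G(12) = mex({1, 2, 3, 4, 5}) = 0
G(13) = mex({0, 2, 3, 4, 5}) = 1
G(14) = mex({0, 1, 3, 4, 5}) = 2
G(15) = mex({0, 1, 2, 4, 5}) = 3
G(16) = mex({0, 1, 3, 5}) = 2
G(17) = mex({0, 1, 2, 4}) = 3
G(18) = mex({0, 1, 2, 3, 5}) = 4
Observe that G(10)..G(18) = 0, 1, 0, 1, 2, 3, 2, 3, 4 repeats G(0)..G(8) = 0, 1, 0, 1, 2, 3, 2, 3, 4.
For k >= max(S) = 9, G(k) is determined by the previous 9 values G(k-9)..G(k-1); a window of 9 consecutive values has recurred shifted by 10, so by induction G(k + 10) = G(k) for all k >= 0: the sequence is periodic from the start with period 10.
One period: G(0..9) = 0, 1, 0, 1, 2, 3, 2, 3, 4, 5.
73 mod 10 = 3, so G(73) = G(3) = 1.

1


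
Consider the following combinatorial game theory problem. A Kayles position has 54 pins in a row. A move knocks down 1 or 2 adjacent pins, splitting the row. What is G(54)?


Kayles: a move removes 1 or 2 adjacent pins from a contiguous row.
Removing pins from a row of k leaves two independent rows (a, b) with a + b = k - 1 (one pin) or a + b = k - 2 (two pins); an end removal gives a = 0.
By Sprague-Grundy, G(k) = mex{ G(a) XOR G(b) } over all these splits. G(0) = 0.
G(1): splits (0,0):0^0=0 -> mex({0}) = 1
G(2): splits (0,1):0^1=1 (0,0):0^0=0 -> mex({0, 1}) = 2
G(3): splits (0,2):0^2=2 (1,1):1^1=0 (0,1):0^1=1 -> mex({0, 1, 2}) = 3
G(4): splits (0,3):0^3=3 (1,2):1^2=3 (0,2):0^2=2 (1,1):1^1=0 -> mex({0, 2, 3}) = 1
G(5): splits (0,4):0^1=1 (1,3):1^3=2 (2,2):2^2=0 (0,3):0^3=3 (1,2):1^2=3 -> mex({0, 1, 2, 3}) = 4
G(6) = mex({0, 1, 2, 4}) = 3
G(7) = mex({0, 1, 3, 4, 5}) = 2
G(8) = mex({0, 2, 3, 5, 6}) = 1
G(9) = mex({0, 1, 2, 3, 6, 7}) = 4
G(10) = mex({0, 1, 3, 4, 5, 7}) = 2
G(11) = mex({0, 1, 2, 3, 4, 5}) = 6
G(12) = mex({0, 1, 2, 3, 5, 6, 7}) = 4
G(13) = mex({0, 2, 3, 4, 6, 7}) = 1
G(14) = mex({0, 1, 4, 5, 6, 7}) = 2
G(15) = mex({0, 1, 2, 3, 4, 5, 6}) = 7
G(16) = mex({0, 2, 3, 5, 6, 7}) = 1
G(17) = mex({0, 1, 2, 3, 5, 6, 7}) = 4
G(18) = mex({0, 1, 2, 4, 5, 6}) = 3
G(19) = mex({0, 1, 3, 4, 5, 7}) = 2
G(20) = mex({0, 2, 3, 4, 5, 6, 7}) = 1
G(21) = mex({0, 1, 2, 3, 5, 6, 7}) = 4
G(22) = mex({0, 1, 2, 3, 4, 5, 7}) = 6
G(23) = mex({0, 1, 2, 3, 4, 5, 6}) = 7
G(24) = mex({0, 1, 2, 3, 5, 6, 7}) = 4
G(25) = mex({0, 2, 3, 4, 6, 7}) = 1
G(26) = mex({0, 1, 3, 4, 5, 6, 7}) = 2
G(27) = mex({0, 1, 2, 3, 4, 5, 6, 7}) = 8
G(28) = mex({0, 1, 2, 3, 4, 6, 7, 8}) = 5
G(29) = mex({0, 1, 2, 3, 5, 6, 7, 8, 9}) = 4
G(30) = mex({0, 1, 2, 3, 4, 5, 6, 9, 10}) = 7
G(31) = mex({0, 1, 3, 4, 5, 7, 10, 11}) = 2
G(32) = mex({0, 2, 3, 4, 5, 6, 7, 9, 11}) = 1
G(33) = mex({0, 1, 2, 3, 4, 5, 6, 7, 9, 12}) = 8
G(34) = mex({0, 1, 2, 3, 4, 5, 7, 8, 11, 12}) = 6
G(35) = mex({0, 1, 2, 3, 4, 5, 6, 8, 9, 10, 11}) = 7
G(36) = mex({0, 1, 2, 3, 5, 6, 7, 9, 10}) = 4
G(37) = mex({0, 2, 3, 4, 6, 7, 9, 10, 11, 12}) = 1
G(38) = mex({0, 1, 3, 4, 5, 6, 7, 9, 10, 11, 12}) = 2
G(39) = mex({0, 1, 2, 4, 5, 6, 7, 9, 10, 12, 14}) = 3
G(40) = mex({0, 2, 3, 4, 6, 7, 11, 12, 14}) = 1
G(41) = mex({0, 1, 2, 3, 5, 6, 7, 9, 10, 11, 12}) = 4
G(42) = mex({0, 1, 2, 3, 4, 5, 6, 9, 10}) = 7
G(43) = mex({0, 1, 3, 4, 5, 7, 9, 10, 12, 15}) = 2
G(44) = mex({0, 2, 3, 4, 5, 6, 7, 9, 10, 12, 15}) = 1
G(45) = mex({0, 1, 2, 3, 4, 5, 6, 7, 9, 10, 12, 14}) = 8
G(46) = mex({0, 1, 3, 4, 5, 7, 8, 11, 12, 14}) = 2
G(47) = mex({0, 1, 2, 3, 4, 5, 6, 8, 9, 10, 11, 12}) = 7
G(48) = mex({0, 1, 2, 3, 5, 6, 7, 9, 10}) = 4
G(49) = mex({0, 2, 3, 4, 6, 7, 9, 10, 11, 12, 15}) = 1
G(50) = mex({0, 1, 4, 5, 6, 7, 9, 11, 12, 14, 15}) = 2
G(51) = mex({0, 1, 2, 3, 4, 5, 6, 7, 9, 12, 14, 15}) = 8
G(52) = mex({0, 2, 3, 4, 5, 6, 7, 8, 11, 12, 15}) = 1
G(53) = mex({0, 1, 2, 3, 5, 6, 7, 8, 9, 10, 11, 12}) = 4
G(54) = mex({0, 1, 2, 3, 4, 5, 6, 9, 10}) = 7
Therefore G(54) = 7.

7


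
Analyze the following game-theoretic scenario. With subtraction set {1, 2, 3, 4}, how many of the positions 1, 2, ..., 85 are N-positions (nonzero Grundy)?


Subtraction set S = {1, 2, 3, 4}, so G(n) = n mod 5.
G(n) = 0 when n is a multiple of 5.
Multiples of 5 in [1, 85]: 17
N-positions (nonzero Grundy) = 85 - 17 = 68

68


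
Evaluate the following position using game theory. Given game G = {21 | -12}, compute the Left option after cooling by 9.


Original game: {21 | -12} (a switch {a | b} with a > b).
Cooling by t (for t below the temperature (a - b)/2 = 33/2) taxes each move by t: {a | b} cooled by t is {a - t | b + t}.
Cooling amount: t = 9
Cooled Left option: 21 - 9 = 12
Cooled Right option: -12 + 9 = -3
Cooled game: {12 | -3}
Left option = 12

12


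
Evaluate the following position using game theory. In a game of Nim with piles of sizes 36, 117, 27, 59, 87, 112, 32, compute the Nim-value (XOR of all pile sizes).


We need the XOR (exclusive or) of all pile sizes.
After XOR-ing pile 1 (size 36): 0 XOR 36 = 36
After XOR-ing pile 2 (size 117): 36 XOR 117 = 81
After XOR-ing pile 3 (size 27): 81 XOR 27 = 74
After XOR-ing pile 4 (size 59): 74 XOR 59 = 113
After XOR-ing pile 5 (size 87): 113 XOR 87 = 38
After XOR-ing pile 6 (size 112): 38 XOR 112 = 86
After XOR-ing pile 7 (size 32): 86 XOR 32 = 118
The Nim-value of this position is 118.

118


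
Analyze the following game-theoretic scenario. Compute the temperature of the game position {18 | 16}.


The game is {18 | 16}, a switch {a | b} with numbers a > b.
Cooling {a | b} by t gives {a - t | b + t}, which stops being hot when a - t = b + t, i.e. at t = (a - b)/2. So the temperature of a switch is (a - b)/2.
Temperature = (Left option - Right option) / 2
= (18 - (16)) / 2
= 2 / 2
= 1

1


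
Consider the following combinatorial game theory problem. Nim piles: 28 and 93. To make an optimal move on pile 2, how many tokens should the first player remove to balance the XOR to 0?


Piles: 28 and 93
Current XOR: 28 XOR 93 = 65 (non-zero, so this is an N-position).
To make the XOR zero, we need to find a move that balances the piles.
For pile 2 (size 93): target = 93 XOR 65 = 28
We reduce pile 2 from 93 to 28.
Tokens removed: 93 - 28 = 65
Verification: 28 XOR 28 = 0

65


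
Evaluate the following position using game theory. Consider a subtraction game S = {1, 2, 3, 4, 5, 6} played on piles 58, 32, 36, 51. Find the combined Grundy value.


Subtraction set: {1, 2, 3, 4, 5, 6}
For this subtraction set, G(n) = n mod 7 (period = max + 1 = 7).
Pile 1 (size 58): G(58) = 58 mod 7 = 2
Pile 2 (size 32): G(32) = 32 mod 7 = 4
Pile 3 (size 36): G(36) = 36 mod 7 = 1
Pile 4 (size 51): G(51) = 51 mod 7 = 2
Total Grundy value = XOR of all: 2 XOR 4 XOR 1 XOR 2 = 5

5


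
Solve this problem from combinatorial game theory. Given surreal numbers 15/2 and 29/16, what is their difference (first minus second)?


x = 15/2, y = 29/16
Converting to common denominator: 16
x = 120/16, y = 29/16
x - y = 15/2 - 29/16 = 91/16

91/16


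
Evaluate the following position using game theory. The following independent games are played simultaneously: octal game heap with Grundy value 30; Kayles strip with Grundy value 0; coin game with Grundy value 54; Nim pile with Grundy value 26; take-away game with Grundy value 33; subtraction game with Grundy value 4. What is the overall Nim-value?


By the Sprague-Grundy theorem, the Grundy value of a sum of games is the XOR of individual Grundy values.
octal game heap: Grundy value = 30. Running XOR: 0 XOR 30 = 30
Kayles strip: Grundy value = 0. Running XOR: 30 XOR 0 = 30
coin game: Grundy value = 54. Running XOR: 30 XOR 54 = 40
Nim pile: Grundy value = 26. Running XOR: 40 XOR 26 = 50
take-away game: Grundy value = 33. Running XOR: 50 XOR 33 = 19
subtraction game: Grundy value = 4. Running XOR: 19 XOR 4 = 23
The combined Grundy value is 23.

23


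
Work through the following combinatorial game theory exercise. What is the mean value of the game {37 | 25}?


Game = {37 | 25}, a switch {a | b} with numbers a > b.
Its thermograph has left wall a - t and right wall b + t, which meet at t = (a - b)/2, where both equal (a + b)/2. So the mast (mean value) is at (a + b)/2.
Mean = (37 + (25))/2 = 62/2 = 31

31


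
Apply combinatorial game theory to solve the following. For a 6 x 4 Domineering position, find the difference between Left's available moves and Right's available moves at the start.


Board is 6 x 4 (rows x cols).
Left (vertical) placements: (rows-1) * cols = 5 * 4 = 20
Right (horizontal) placements: rows * (cols-1) = 6 * 3 = 18
Advantage = Left - Right = 20 - 18 = 2

2


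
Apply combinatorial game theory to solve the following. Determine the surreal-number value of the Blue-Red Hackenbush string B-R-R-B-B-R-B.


Edges (from ground): B-R-R-B-B-R-B
By Berlekamp's sign-expansion rule, a Blue-Red Hackenbush stalk has the value of the surreal number whose sign sequence is the edge sequence with B -> + and R -> -.
Sign sequence: +--++-+
Trace the sign expansion in the surreal number tree, starting from 0:
Edge 1: B (sign +) -> bounds (0, +inf), value = 1
Edge 2: R (sign -) -> bounds (0, 1), value = 1/2
Edge 3: R (sign -) -> bounds (0, 1/2), value = 1/4
Edge 4: B (sign +) -> bounds (1/4, 1/2), value = 3/8
Edge 5: B (sign +) -> bounds (3/8, 1/2), value = 7/16
Edge 6: R (sign -) -> bounds (3/8, 7/16), value = 13/32
Edge 7: B (sign +) -> bounds (13/32, 7/16), value = 27/64
Game value = 27/64

27/64


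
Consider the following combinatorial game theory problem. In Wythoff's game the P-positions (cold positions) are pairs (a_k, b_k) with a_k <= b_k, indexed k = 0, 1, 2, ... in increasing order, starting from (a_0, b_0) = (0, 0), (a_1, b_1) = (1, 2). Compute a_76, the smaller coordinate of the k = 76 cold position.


By Wythoff's theorem, a_k = floor(k * phi) and b_k = floor(k * phi^2) = a_k + k, where phi = (1 + sqrt(5))/2 is the golden ratio.
phi = (1 + sqrt(5))/2 = 1.618034
k = 76
k * phi = 76 * 1.618034 = 122.970583
a_76 = floor(k * phi) = 122

122


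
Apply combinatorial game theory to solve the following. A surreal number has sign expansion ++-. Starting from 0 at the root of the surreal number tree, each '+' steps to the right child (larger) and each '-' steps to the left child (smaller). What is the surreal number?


Sign expansion: ++-
Rule: track bounds (lo, hi), initially (-inf, +inf). On '+', the current value becomes lo and we move to the simplest number in (value, hi): value + 1 if hi = +inf, otherwise the midpoint (value + hi)/2. On '-', the current value becomes hi and we move to value - 1 if lo = -inf, otherwise the midpoint (lo + value)/2.
Start at 0.
Step 1: sign = +, move right. Bounds: (0, +inf). Value = 1
Step 2: sign = +, move right. Bounds: (1, +inf). Value = 2
Step 3: sign = -, move left. Bounds: (1, 2). Value = 3/2
The surreal number with sign expansion ++- is 3/2.

3/2


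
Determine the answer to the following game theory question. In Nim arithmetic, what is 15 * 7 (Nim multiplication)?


Nim multiplication is bilinear over XOR: (u XOR v) * w = (u*w) XOR (v*w).
So we split each operand into its bit components and XOR the pairwise Nim products.
15 = 1 + 2 + 4 + 8 (as XOR of powers of 2).
7 = 1 + 2 + 4 (as XOR of powers of 2).
Using the standard Nim-product table on single bits:
  2*2 = 3,   2*4 = 8,   2*8 = 12,
  4*4 = 6,   4*8 = 11,  8*8 = 13,
and  1*x = x (identity), k*l = l*k (commutative).
Pairwise Nim products:
  1 * 1 = 1
  1 * 2 = 2
  1 * 4 = 4
  2 * 1 = 2
  2 * 2 = 3
  2 * 4 = 8
  4 * 1 = 4
  4 * 2 = 8
  4 * 4 = 6
  8 * 1 = 8
  8 * 2 = 12
  8 * 4 = 11
XOR them: 1 XOR 2 XOR 4 XOR 2 XOR 3 XOR 8 XOR 4 XOR 8 XOR 6 XOR 8 XOR 12 XOR 11 = 11.
Result: 15 * 7 = 11 (in Nim).

11


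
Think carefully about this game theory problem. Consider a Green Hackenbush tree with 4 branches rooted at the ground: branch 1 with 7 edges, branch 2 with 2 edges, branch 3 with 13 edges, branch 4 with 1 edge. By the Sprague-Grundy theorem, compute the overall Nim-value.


The tree has 4 branches from the ground vertex.
In Green Hackenbush, the Nim-value of a simple path of length k is k.
Branch 1: length 7, Nim-value = 7
Branch 2: length 2, Nim-value = 2
Branch 3: length 13, Nim-value = 13
Branch 4: length 1, Nim-value = 1
Total Nim-value = XOR of all branch values:
0 XOR 7 = 7
7 XOR 2 = 5
5 XOR 13 = 8
8 XOR 1 = 9
Nim-value of the tree = 9

9


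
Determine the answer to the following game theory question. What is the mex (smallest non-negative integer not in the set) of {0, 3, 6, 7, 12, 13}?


Set = {0, 3, 6, 7, 12, 13}
0 is in the set.
1 is NOT in the set. This is the mex.
mex = 1

1


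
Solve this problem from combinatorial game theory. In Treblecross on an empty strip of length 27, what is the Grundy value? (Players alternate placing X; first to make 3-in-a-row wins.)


Treblecross: place X on empty cells; 3-in-a-row wins.
Playing within two cells of an existing X lets the opponent win at once, so sensible play treats the cells i-2..i+2 around each X as dead. The player left with no safe cell loses, so this is a normal-play take-away game on strips of safe cells.
Placing X at cell i (0-indexed) of a strip of k safe cells leaves independent strips of sizes max(0, i-2) and max(0, k-i-3). Hence G(k) = mex{ G(max(0,i-2)) XOR G(max(0,k-i-3)) : 0 <= i < k }, with G(0) = 0.
G(1): splits (0,0):0^0=0 -> mex({0}) = 1
G(2): splits (0,0):0^0=0 -> mex({0}) = 1
G(3): splits (0,0):0^0=0 -> mex({0}) = 1
G(4): splits (0,1):0^1=1 (0,0):0^0=0 -> mex({0, 1}) = 2
G(5): splits (0,2):0^1=1 (0,1):0^1=1 (0,0):0^0=0 -> mex({0, 1}) = 2
G(6) = mex({1}) = 0
G(7) = mex({0, 1, 2}) = 3
G(8) = mex({0, 1, 2}) = 3
G(9) = mex({0, 2}) = 1
G(10) = mex({0, 2, 3}) = 1
G(11) = mex({0, 3}) = 1
G(12) = mex({1, 3}) = 0
G(13) = mex({0, 1, 2, 3}) = 4
G(14) = mex({0, 1, 2}) = 3
G(15) = mex({0, 1, 2}) = 3
G(16) = mex({0, 1, 2, 4}) = 3
G(17) = mex({0, 1, 3, 4}) = 2
G(18) = mex({0, 1, 3, 4}) = 2
G(19) = mex({0, 1, 3, 5}) = 2
G(20) = mex({0, 1, 2, 3, 5}) = 4
G(21) = mex({0, 1, 2, 3, 5}) = 4
G(22) = mex({1, 2, 6}) = 0
G(23) = mex({0, 1, 2, 3, 4, 6}) = 5
G(24) = mex({0, 1, 2, 3, 4}) = 5
G(25) = mex({0, 1, 3, 4, 7}) = 2
G(26) = mex({0, 1, 3, 4, 5, 7}) = 2
G(27) = mex({0, 1, 3, 5}) = 2
Therefore G(27) = 2.

2


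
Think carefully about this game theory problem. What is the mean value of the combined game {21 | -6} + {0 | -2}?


G1 = {21 | -6}, G2 = {0 | -2}
Each is a switch {a | b} with numbers a > b; its mean value is (a + b)/2, and mean value is additive over game sums: m(G1 + G2) = m(G1) + m(G2).
Mean of G1 = (21 + (-6))/2 = 15/2 = 15/2
Mean of G2 = (0 + (-2))/2 = -2/2 = -1
Mean of G1 + G2 = 15/2 + -1 = 13/2

13/2


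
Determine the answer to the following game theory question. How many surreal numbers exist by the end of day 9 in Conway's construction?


Day 0: {|} = 0 is born. Count = 1.
Day n: the number of surreal numbers born by day n is 2^(n+1) - 1.
By day 0: 2^1 - 1 = 1
By day 1: 2^2 - 1 = 3
By day 2: 2^3 - 1 = 7
By day 3: 2^4 - 1 = 15
By day 4: 2^5 - 1 = 31
By day 5: 2^6 - 1 = 63
By day 6: 2^7 - 1 = 127
By day 7: 2^8 - 1 = 255
By day 8: 2^9 - 1 = 511
By day 9: 2^10 - 1 = 1023
By day 9: 1023 surreal numbers.

1023


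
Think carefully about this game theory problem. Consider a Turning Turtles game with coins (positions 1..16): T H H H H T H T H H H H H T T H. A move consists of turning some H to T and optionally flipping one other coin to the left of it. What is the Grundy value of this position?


Coins: T H H H H T H T H H H H H T T H
Key fact: a single head at position k behaves exactly like a Nim heap of size k (turning it to T and optionally flipping a coin at j < k corresponds to moving the heap from k to j, or to 0), and heads combine as a disjunctive sum (two heads at the same place would cancel, matching j XOR j = 0). So the Nim-value is the XOR of the 1-indexed positions of the heads.
Face-up positions (1-indexed): [2, 3, 4, 5, 7, 9, 10, 11, 12, 13, 16]
XOR 0 with 2: 0 XOR 2 = 2
XOR 2 with 3: 2 XOR 3 = 1
XOR 1 with 4: 1 XOR 4 = 5
XOR 5 with 5: 5 XOR 5 = 0
XOR 0 with 7: 0 XOR 7 = 7
XOR 7 with 9: 7 XOR 9 = 14
XOR 14 with 10: 14 XOR 10 = 4
XOR 4 with 11: 4 XOR 11 = 15
XOR 15 with 12: 15 XOR 12 = 3
XOR 3 with 13: 3 XOR 13 = 14
XOR 14 with 16: 14 XOR 16 = 30
Nim-value = 30

30


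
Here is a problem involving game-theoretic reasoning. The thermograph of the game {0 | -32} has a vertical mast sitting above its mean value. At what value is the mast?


Game = {0 | -32}, a switch {a | b} with numbers a > b.
Its thermograph has left wall a - t and right wall b + t, which meet at t = (a - b)/2, where both equal (a + b)/2. So the mast (mean value) is at (a + b)/2.
Mean = (0 + (-32))/2 = -32/2 = -16

-16


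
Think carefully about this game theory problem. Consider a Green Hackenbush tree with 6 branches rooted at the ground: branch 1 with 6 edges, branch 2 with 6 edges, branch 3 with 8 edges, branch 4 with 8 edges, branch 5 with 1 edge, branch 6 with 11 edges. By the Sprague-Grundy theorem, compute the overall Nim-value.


The tree has 6 branches from the ground vertex.
In Green Hackenbush, the Nim-value of a simple path of length k is k.
Branch 1: length 6, Nim-value = 6
Branch 2: length 6, Nim-value = 6
Branch 3: length 8, Nim-value = 8
Branch 4: length 8, Nim-value = 8
Branch 5: length 1, Nim-value = 1
Branch 6: length 11, Nim-value = 11
Total Nim-value = XOR of all branch values:
0 XOR 6 = 6
6 XOR 6 = 0
0 XOR 8 = 8
8 XOR 8 = 0
0 XOR 1 = 1
1 XOR 11 = 10
Nim-value of the tree = 10

10


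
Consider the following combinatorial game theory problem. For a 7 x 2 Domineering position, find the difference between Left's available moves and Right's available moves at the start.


Board is 7 x 2 (rows x cols).
Left (vertical) placements: (rows-1) * cols = 6 * 2 = 12
Right (horizontal) placements: rows * (cols-1) = 7 * 1 = 7
Advantage = Left - Right = 12 - 7 = 5

5


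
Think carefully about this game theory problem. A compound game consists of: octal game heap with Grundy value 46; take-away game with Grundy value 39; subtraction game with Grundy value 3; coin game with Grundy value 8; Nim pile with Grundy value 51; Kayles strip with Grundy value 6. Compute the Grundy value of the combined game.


By the Sprague-Grundy theorem, the Grundy value of a sum of games is the XOR of individual Grundy values.
octal game heap: Grundy value = 46. Running XOR: 0 XOR 46 = 46
take-away game: Grundy value = 39. Running XOR: 46 XOR 39 = 9
subtraction game: Grundy value = 3. Running XOR: 9 XOR 3 = 10
coin game: Grundy value = 8. Running XOR: 10 XOR 8 = 2
Nim pile: Grundy value = 51. Running XOR: 2 XOR 51 = 49
Kayles strip: Grundy value = 6. Running XOR: 49 XOR 6 = 55
The combined Grundy value is 55.

55


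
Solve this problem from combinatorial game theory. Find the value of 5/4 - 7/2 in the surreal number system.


x = 5/4, y = 7/2
Converting to common denominator: 4
x = 5/4, y = 14/4
x - y = 5/4 - 7/2 = -9/4

-9/4


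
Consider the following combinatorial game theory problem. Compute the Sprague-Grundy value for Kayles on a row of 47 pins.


Kayles: a move removes 1 or 2 adjacent pins from a contiguous row.
Removing pins from a row of k leaves two independent rows (a, b) with a + b = k - 1 (one pin) or a + b = k - 2 (two pins); an end removal gives a = 0.
By Sprague-Grundy, G(k) = mex{ G(a) XOR G(b) } over all these splits. G(0) = 0.
G(1): splits (0,0):0^0=0 -> mex({0}) = 1
G(2): splits (0,1):0^1=1 (0,0):0^0=0 -> mex({0, 1}) = 2
G(3): splits (0,2):0^2=2 (1,1):1^1=0 (0,1):0^1=1 -> mex({0, 1, 2}) = 3
G(4): splits (0,3):0^3=3 (1,2):1^2=3 (0,2):0^2=2 (1,1):1^1=0 -> mex({0, 2, 3}) = 1
G(5): splits (0,4):0^1=1 (1,3):1^3=2 (2,2):2^2=0 (0,3):0^3=3 (1,2):1^2=3 -> mex({0, 1, 2, 3}) = 4
G(6) = mex({0, 1, 2, 4}) = 3
G(7) = mex({0, 1, 3, 4, 5}) = 2
G(8) = mex({0, 2, 3, 5, 6}) = 1
G(9) = mex({0, 1, 2, 3, 6, 7}) = 4
G(10) = mex({0, 1, 3, 4, 5, 7}) = 2
G(11) = mex({0, 1, 2, 3, 4, 5}) = 6
G(12) = mex({0, 1, 2, 3, 5, 6, 7}) = 4
G(13) = mex({0, 2, 3, 4, 6, 7}) = 1
G(14) = mex({0, 1, 4, 5, 6, 7}) = 2
G(15) = mex({0, 1, 2, 3, 4, 5, 6}) = 7
G(16) = mex({0, 2, 3, 5, 6, 7}) = 1
G(17) = mex({0, 1, 2, 3, 5, 6, 7}) = 4
G(18) = mex({0, 1, 2, 4, 5, 6}) = 3
G(19) = mex({0, 1, 3, 4, 5, 7}) = 2
G(20) = mex({0, 2, 3, 4, 5, 6, 7}) = 1
G(21) = mex({0, 1, 2, 3, 5, 6, 7}) = 4
G(22) = mex({0, 1, 2, 3, 4, 5, 7}) = 6
G(23) = mex({0, 1, 2, 3, 4, 5, 6}) = 7
G(24) = mex({0, 1, 2, 3, 5, 6, 7}) = 4
G(25) = mex({0, 2, 3, 4, 6, 7}) = 1
G(26) = mex({0, 1, 3, 4, 5, 6, 7}) = 2
G(27) = mex({0, 1, 2, 3, 4, 5, 6, 7}) = 8
G(28) = mex({0, 1, 2, 3, 4, 6, 7, 8}) = 5
G(29) = mex({0, 1, 2, 3, 5, 6, 7, 8, 9}) = 4
G(30) = mex({0, 1, 2, 3, 4, 5, 6, 9, 10}) = 7
G(31) = mex({0, 1, 3, 4, 5, 7, 10, 11}) = 2
G(32) = mex({0, 2, 3, 4, 5, 6, 7, 9, 11}) = 1
G(33) = mex({0, 1, 2, 3, 4, 5, 6, 7, 9, 12}) = 8
G(34) = mex({0, 1, 2, 3, 4, 5, 7, 8, 11, 12}) = 6
G(35) = mex({0, 1, 2, 3, 4, 5, 6, 8, 9, 10, 11}) = 7
G(36) = mex({0, 1, 2, 3, 5, 6, 7, 9, 10}) = 4
G(37) = mex({0, 2, 3, 4, 6, 7, 9, 10, 11, 12}) = 1
G(38) = mex({0, 1, 3, 4, 5, 6, 7, 9, 10, 11, 12}) = 2
G(39) = mex({0, 1, 2, 4, 5, 6, 7, 9, 10, 12, 14}) = 3
G(40) = mex({0, 2, 3, 4, 6, 7, 11, 12, 14}) = 1
G(41) = mex({0, 1, 2, 3, 5, 6, 7, 9, 10, 11, 12}) = 4
G(42) = mex({0, 1, 2, 3, 4, 5, 6, 9, 10}) = 7
G(43) = mex({0, 1, 3, 4, 5, 7, 9, 10, 12, 15}) = 2
G(44) = mex({0, 2, 3, 4, 5, 6, 7, 9, 10, 12, 15}) = 1
G(45) = mex({0, 1, 2, 3, 4, 5, 6, 7, 9, 10, 12, 14}) = 8
G(46) = mex({0, 1, 3, 4, 5, 7, 8, 11, 12, 14}) = 2
G(47) = mex({0, 1, 2, 3, 4, 5, 6, 8, 9, 10, 11, 12}) = 7
Therefore G(47) = 7.

7


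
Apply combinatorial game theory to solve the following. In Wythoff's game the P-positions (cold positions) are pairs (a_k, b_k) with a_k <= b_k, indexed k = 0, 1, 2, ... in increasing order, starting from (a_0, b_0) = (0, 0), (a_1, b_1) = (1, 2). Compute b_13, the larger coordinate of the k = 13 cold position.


By Wythoff's theorem, a_k = floor(k * phi) and b_k = floor(k * phi^2) = a_k + k, where phi = (1 + sqrt(5))/2 is the golden ratio.
phi = (1 + sqrt(5))/2 = 1.618034
phi^2 = phi + 1 = 2.618034
k = 13
k * phi^2 = 13 * 2.618034 = 34.034442
b_13 = floor(k * phi^2) = 34 (check: a_13 + k = 21 + 13 = 34)

34


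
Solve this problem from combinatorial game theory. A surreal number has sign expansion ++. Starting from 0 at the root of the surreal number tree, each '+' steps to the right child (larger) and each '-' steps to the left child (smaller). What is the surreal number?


Sign expansion: ++
Rule: track bounds (lo, hi), initially (-inf, +inf). On '+', the current value becomes lo and we move to the simplest number in (value, hi): value + 1 if hi = +inf, otherwise the midpoint (value + hi)/2. On '-', the current value becomes hi and we move to value - 1 if lo = -inf, otherwise the midpoint (lo + value)/2.
Start at 0.
Step 1: sign = +, move right. Bounds: (0, +inf). Value = 1
Step 2: sign = +, move right. Bounds: (1, +inf). Value = 2
The surreal number with sign expansion ++ is 2.

2


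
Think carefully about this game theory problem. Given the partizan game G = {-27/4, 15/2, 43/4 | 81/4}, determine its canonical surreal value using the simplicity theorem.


Left options: {-27/4, 15/2, 43/4}, max = 43/4
Right options: {81/4}, min = 81/4
All options are numbers and max(Left) < min(Right), so by the simplicity theorem the value is the simplest (earliest-born) number strictly between 43/4 and 81/4.
Integers 11 through 20 all lie strictly between 43/4 and 81/4.
Among integers, the simplest (lowest birthday = smallest |n|; 0 is born on day 0, +-n on day n) is 11.
No non-integer in the interval can be simpler: if x is a non-integer in the interval, then floor(x) or ceil(x) also lies in the interval (the interval contains an integer), and both are proper prefixes of x's sign expansion, i.e. born earlier. So the game value is 11.
Game value = 11

11


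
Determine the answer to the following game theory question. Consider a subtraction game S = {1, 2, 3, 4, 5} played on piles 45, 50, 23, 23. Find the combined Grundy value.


Subtraction set: {1, 2, 3, 4, 5}
For this subtraction set, G(n) = n mod 6 (period = max + 1 = 6).
Pile 1 (size 45): G(45) = 45 mod 6 = 3
Pile 2 (size 50): G(50) = 50 mod 6 = 2
Pile 3 (size 23): G(23) = 23 mod 6 = 5
Pile 4 (size 23): G(23) = 23 mod 6 = 5
Total Grundy value = XOR of all: 3 XOR 2 XOR 5 XOR 5 = 1

1


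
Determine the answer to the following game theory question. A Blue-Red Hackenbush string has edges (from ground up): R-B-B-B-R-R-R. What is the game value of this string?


Edges (from ground): R-B-B-B-R-R-R
By Berlekamp's sign-expansion rule, a Blue-Red Hackenbush stalk has the value of the surreal number whose sign sequence is the edge sequence with B -> + and R -> -.
Sign sequence: -+++---
Trace the sign expansion in the surreal number tree, starting from 0:
Edge 1: R (sign -) -> bounds (-inf, 0), value = -1
Edge 2: B (sign +) -> bounds (-1, 0), value = -1/2
Edge 3: B (sign +) -> bounds (-1/2, 0), value = -1/4
Edge 4: B (sign +) -> bounds (-1/4, 0), value = -1/8
Edge 5: R (sign -) -> bounds (-1/4, -1/8), value = -3/16
Edge 6: R (sign -) -> bounds (-1/4, -3/16), value = -7/32
Edge 7: R (sign -) -> bounds (-1/4, -7/32), value = -15/64
Game value = -15/64

-15/64


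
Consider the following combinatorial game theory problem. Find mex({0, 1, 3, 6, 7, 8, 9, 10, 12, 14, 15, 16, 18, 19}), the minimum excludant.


Set = {0, 1, 3, 6, 7, 8, 9, 10, 12, 14, 15, 16, 18, 19}
0 is in the set.
1 is in the set.
2 is NOT in the set. This is the mex.
mex = 2

2


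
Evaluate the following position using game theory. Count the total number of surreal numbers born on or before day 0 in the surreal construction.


Day 0: {|} = 0 is born. Count = 1.
Day n: the number of surreal numbers born by day n is 2^(n+1) - 1.
By day 0: 2^1 - 1 = 1
By day 0: 1 surreal numbers.

1


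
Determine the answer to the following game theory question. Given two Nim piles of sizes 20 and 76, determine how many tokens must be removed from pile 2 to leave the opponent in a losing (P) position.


Piles: 20 and 76
Current XOR: 20 XOR 76 = 88 (non-zero, so this is an N-position).
To make the XOR zero, we need to find a move that balances the piles.
For pile 2 (size 76): target = 76 XOR 88 = 20
We reduce pile 2 from 76 to 20.
Tokens removed: 76 - 20 = 56
Verification: 20 XOR 20 = 0

56


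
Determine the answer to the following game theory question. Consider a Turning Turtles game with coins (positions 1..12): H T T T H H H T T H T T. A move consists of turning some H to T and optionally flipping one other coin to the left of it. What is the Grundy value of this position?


Coins: H T T T H H H T T H T T
Key fact: a single head at position k behaves exactly like a Nim heap of size k (turning it to T and optionally flipping a coin at j < k corresponds to moving the heap from k to j, or to 0), and heads combine as a disjunctive sum (two heads at the same place would cancel, matching j XOR j = 0). So the Nim-value is the XOR of the 1-indexed positions of the heads.
Face-up positions (1-indexed): [1, 5, 6, 7, 10]
XOR 0 with 1: 0 XOR 1 = 1
XOR 1 with 5: 1 XOR 5 = 4
XOR 4 with 6: 4 XOR 6 = 2
XOR 2 with 7: 2 XOR 7 = 5
XOR 5 with 10: 5 XOR 10 = 15
Nim-value = 15

15


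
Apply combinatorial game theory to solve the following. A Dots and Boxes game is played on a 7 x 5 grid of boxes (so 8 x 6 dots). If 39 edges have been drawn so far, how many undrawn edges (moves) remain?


Grid: 7 x 5 boxes, i.e. 8 rows and 6 columns of dots.
Horizontal edges: (rows + 1) * cols = 8 * 5 = 40
Vertical edges: rows * (cols + 1) = 7 * 6 = 42
Total edges: 40 + 42 = 82
Edges drawn: 39
Remaining: 82 - 39 = 43

43


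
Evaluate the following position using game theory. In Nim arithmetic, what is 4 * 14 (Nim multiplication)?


Nim multiplication is bilinear over XOR: (u XOR v) * w = (u*w) XOR (v*w).
So we split each operand into its bit components and XOR the pairwise Nim products.
4 = 4 (as XOR of powers of 2).
14 = 2 + 4 + 8 (as XOR of powers of 2).
Using the standard Nim-product table on single bits:
  2*2 = 3,   2*4 = 8,   2*8 = 12,
  4*4 = 6,   4*8 = 11,  8*8 = 13,
and  1*x = x (identity), k*l = l*k (commutative).
Pairwise Nim products:
  4 * 2 = 8
  4 * 4 = 6
  4 * 8 = 11
XOR them: 8 XOR 6 XOR 11 = 5.
Result: 4 * 14 = 5 (in Nim).

5


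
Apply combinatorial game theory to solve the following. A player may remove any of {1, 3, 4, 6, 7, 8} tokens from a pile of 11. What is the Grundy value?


The subtraction set is S = {1, 3, 4, 6, 7, 8}.
G(k) = mex{ G(k - s) : s in S, s <= k }. We compute iteratively: G(0) = 0.
G(1) = mex({0}) = 1
G(2) = mex({1}) = 0
G(3) = mex({0}) = 1
G(4) = mex({0, 1}) = 2
G(5) = mex({0, 1, 2}) = 3
G(6) = mex({0, 1, 3}) = 2
G(7) = mex({0, 1, 2}) = 3
G(8) = mex({0, 1, 2, 3}) = 4
G(9) = mex({0, 1, 2, 3, 4}) = 5
G(10) = mex({0, 1, 2, 3, 5}) = 4
G(11) = mex({1, 2, 3, 4}) = 0
Therefore G(11) = 0.

0


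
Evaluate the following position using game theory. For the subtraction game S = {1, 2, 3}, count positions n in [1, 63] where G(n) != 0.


Subtraction set S = {1, 2, 3}, so G(n) = n mod 4.
G(n) = 0 when n is a multiple of 4.
Multiples of 4 in [1, 63]: 15
N-positions (nonzero Grundy) = 63 - 15 = 48

48


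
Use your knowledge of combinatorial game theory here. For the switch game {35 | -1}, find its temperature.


The game is {35 | -1}, a switch {a | b} with numbers a > b.
Cooling {a | b} by t gives {a - t | b + t}, which stops being hot when a - t = b + t, i.e. at t = (a - b)/2. So the temperature of a switch is (a - b)/2.
Temperature = (Left option - Right option) / 2
= (35 - (-1)) / 2
= 36 / 2
= 18

18


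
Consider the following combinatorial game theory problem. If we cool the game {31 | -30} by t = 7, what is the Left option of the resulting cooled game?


Original game: {31 | -30} (a switch {a | b} with a > b).
Cooling by t (for t below the temperature (a - b)/2 = 61/2) taxes each move by t: {a | b} cooled by t is {a - t | b + t}.
Cooling amount: t = 7
Cooled Left option: 31 - 7 = 24
Cooled Right option: -30 + 7 = -23
Cooled game: {24 | -23}
Left option = 24

24


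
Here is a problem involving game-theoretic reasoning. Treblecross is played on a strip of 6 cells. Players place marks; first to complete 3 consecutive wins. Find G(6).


Treblecross: place X on empty cells; 3-in-a-row wins.
Playing within two cells of an existing X lets the opponent win at once, so sensible play treats the cells i-2..i+2 around each X as dead. The player left with no safe cell loses, so this is a normal-play take-away game on strips of safe cells.
Placing X at cell i (0-indexed) of a strip of k safe cells leaves independent strips of sizes max(0, i-2) and max(0, k-i-3). Hence G(k) = mex{ G(max(0,i-2)) XOR G(max(0,k-i-3)) : 0 <= i < k }, with G(0) = 0.
G(1): splits (0,0):0^0=0 -> mex({0}) = 1
G(2): splits (0,0):0^0=0 -> mex({0}) = 1
G(3): splits (0,0):0^0=0 -> mex({0}) = 1
G(4): splits (0,1):0^1=1 (0,0):0^0=0 -> mex({0, 1}) = 2
G(5): splits (0,2):0^1=1 (0,1):0^1=1 (0,0):0^0=0 -> mex({0, 1}) = 2
G(6) = mex({1}) = 0
Therefore G(6) = 0.

0


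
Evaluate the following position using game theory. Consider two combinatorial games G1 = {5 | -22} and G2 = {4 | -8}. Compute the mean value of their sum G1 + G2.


G1 = {5 | -22}, G2 = {4 | -8}
Each is a switch {a | b} with numbers a > b; its mean value is (a + b)/2, and mean value is additive over game sums: m(G1 + G2) = m(G1) + m(G2).
Mean of G1 = (5 + (-22))/2 = -17/2 = -17/2
Mean of G2 = (4 + (-8))/2 = -4/2 = -2
Mean of G1 + G2 = -17/2 + -2 = -21/2

-21/2


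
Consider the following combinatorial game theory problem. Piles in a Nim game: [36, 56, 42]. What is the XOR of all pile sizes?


We need the XOR (exclusive or) of all pile sizes.
After XOR-ing pile 1 (size 36): 0 XOR 36 = 36
After XOR-ing pile 2 (size 56): 36 XOR 56 = 28
After XOR-ing pile 3 (size 42): 28 XOR 42 = 54
The Nim-value of this position is 54.

54


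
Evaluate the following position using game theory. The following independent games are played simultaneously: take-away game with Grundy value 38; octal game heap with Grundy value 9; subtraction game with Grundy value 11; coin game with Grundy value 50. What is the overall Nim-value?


By the Sprague-Grundy theorem, the Grundy value of a sum of games is the XOR of individual Grundy values.
take-away game: Grundy value = 38. Running XOR: 0 XOR 38 = 38
octal game heap: Grundy value = 9. Running XOR: 38 XOR 9 = 47
subtraction game: Grundy value = 11. Running XOR: 47 XOR 11 = 36
coin game: Grundy value = 50. Running XOR: 36 XOR 50 = 22
The combined Grundy value is 22.

22
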